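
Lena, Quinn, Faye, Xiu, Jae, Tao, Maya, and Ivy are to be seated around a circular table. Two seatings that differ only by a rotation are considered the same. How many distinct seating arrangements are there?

Seat Lena anywhere (absorbing the rotational symmetry), then permute the other 7: (7)! = 5040.

5040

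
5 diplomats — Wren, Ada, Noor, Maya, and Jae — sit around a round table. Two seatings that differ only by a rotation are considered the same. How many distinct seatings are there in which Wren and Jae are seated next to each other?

12

Treat {Wren, Jae} as one unit (2 internal orders) and seat the resulting 4 units around the table: (3)! circular arrangements.
So 2 × (3)! = 2 × 6 = 12.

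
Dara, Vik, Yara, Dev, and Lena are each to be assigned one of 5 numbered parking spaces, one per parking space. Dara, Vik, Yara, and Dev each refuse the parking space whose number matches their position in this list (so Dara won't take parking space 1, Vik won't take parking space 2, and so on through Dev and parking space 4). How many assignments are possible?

Let Aᵢ (for 1 ≤ i ≤ 4) be the placements that put person i in their forbidden parking space. Any j of these fix j positions, leaving (5−j)! ways to fill the rest, and there are C(4,j) ways to pick which j.
By inclusion–exclusion, the number of valid placements is Σ_{j=0}^{4} (−1)^j C(4,j)·(5−j)!.
Computing: 120 − 96 + 36 − 8 + 1 = 53.

53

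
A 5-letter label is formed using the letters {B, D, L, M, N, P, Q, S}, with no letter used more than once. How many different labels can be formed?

This is a permutation of 5 out of 8: P(8,5) = 8!/3!.
That product is 8 × 7 × 6 × 5 × 4 = 6720.

6720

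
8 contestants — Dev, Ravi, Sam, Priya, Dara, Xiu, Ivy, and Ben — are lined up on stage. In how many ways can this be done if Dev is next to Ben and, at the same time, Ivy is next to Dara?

Treat {Dev,Ben} as one block (2 orders) and {Ivy,Dara} as another (2 orders).
That leaves 6 units to arrange: 2 × 2 × 6! = 4 × 720 = 2880.

2880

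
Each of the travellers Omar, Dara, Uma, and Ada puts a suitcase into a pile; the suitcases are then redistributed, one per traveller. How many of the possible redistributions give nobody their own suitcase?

Let Aᵢ be the assignments in which traveller i gets their own suitcase. We want the size of the complement of A₁∪…∪A_4.
By inclusion–exclusion this is Σ_{j=0}^{4} (−1)^j C(4,j)·(4−j)!.
Computing: 24 − 24 + 12 − 4 + 1 = 9.

9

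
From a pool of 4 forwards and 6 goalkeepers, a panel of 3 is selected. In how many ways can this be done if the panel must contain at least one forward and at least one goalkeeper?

Total 3-person selections from all 10: C(10,3) = 120.
Subtract selections that omit an entire group: no forwards → C(6,3) = 20; no goalkeepers → C(4,3) = 4.
Both groups omitted at once is impossible, so 120 − 24 = 96.

96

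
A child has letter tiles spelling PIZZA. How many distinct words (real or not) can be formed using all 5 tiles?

The 5 letters of PIZZA have repeats: Z appearing twice.
Dividing 5! = 120 by 2! = 2 for the repeated letters gives 60.

60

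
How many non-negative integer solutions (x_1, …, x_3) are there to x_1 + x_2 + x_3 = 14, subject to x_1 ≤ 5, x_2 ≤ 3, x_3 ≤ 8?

Without the upper bounds there are C(16,2) = 120 ways to split 14 among 3 variables.
Subtract solutions that violate a single cap (substitute x_i' = x_i − (cap_i+1)): x_1 ≥ 6 gives C(10,2) = 45; x_2 ≥ 4 gives C(12,2) = 66; x_3 ≥ 9 gives C(7,2) = 21. Together 132.
Add back pairs where two caps are both exceeded: 15 + 0 + 3 = 18.
By inclusion–exclusion the count is 120 − 132 + 18 = 6.

6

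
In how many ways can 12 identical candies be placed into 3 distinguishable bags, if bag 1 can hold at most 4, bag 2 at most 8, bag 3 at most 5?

By stars and bars, unrestricted non-negative solutions to x_1+…+x_3 = 12 number C(12+2,2) = 91.
Subtract solutions that violate a single cap (substitute x_i' = x_i − (cap_i+1)): x_1 ≥ 5 gives C(9,2) = 36; x_2 ≥ 9 gives C(5,2) = 10; x_3 ≥ 6 gives C(8,2) = 28. Together 74.
Add back pairs where two caps are both exceeded: 0 + 3 + 0 = 3.
By inclusion–exclusion the count is 91 − 74 + 3 = 20.

20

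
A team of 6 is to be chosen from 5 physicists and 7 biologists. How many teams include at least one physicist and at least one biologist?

917

Total 6-person selections from all 12: C(12,6) = 924.
Selections missing a whole group: no physicists → C(7,6) = 7; no biologists → C(5,6) = 0.
Both groups omitted at once is impossible, so 924 − 7 = 917.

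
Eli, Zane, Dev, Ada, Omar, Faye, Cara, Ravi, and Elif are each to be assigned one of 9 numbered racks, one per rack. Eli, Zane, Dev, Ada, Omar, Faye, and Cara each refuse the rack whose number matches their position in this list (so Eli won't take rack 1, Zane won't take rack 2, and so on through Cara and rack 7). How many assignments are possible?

Let Aᵢ (for 1 ≤ i ≤ 7) be the placements that put person i in their forbidden rack. Any j of these fix j positions, leaving (9−j)! ways to fill the rest, and there are C(7,j) ways to pick which j.
By inclusion–exclusion, the number of valid placements is Σ_{j=0}^{7} (−1)^j C(7,j)·(9−j)!.
Computing: 362880 − 282240 + 105840 − 25200 + 4200 − 504 + 42 − 2 = 165016.

165016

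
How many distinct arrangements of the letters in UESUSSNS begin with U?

210

With the first slot taken by U, it remains to arrange the other 7 letters (ESUSSNS).
Those 7 letters have S appearing 4 times, giving (7)!/(4!) = 210.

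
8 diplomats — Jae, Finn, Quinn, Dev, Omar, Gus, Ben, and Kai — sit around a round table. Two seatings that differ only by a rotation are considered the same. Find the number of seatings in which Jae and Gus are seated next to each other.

1440

Treat {Jae, Gus} as one unit (2 internal orders) and seat the resulting 7 units around the table: (6)! circular arrangements.
So 2 × (6)! = 2 × 720 = 1440.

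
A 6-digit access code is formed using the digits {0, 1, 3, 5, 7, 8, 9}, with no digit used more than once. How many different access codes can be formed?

5040

This is a permutation of 6 out of 7: P(7,6) = 7!/1!.
That product is 7 × 6 × 5 × 4 × 3 × 2 = 5040.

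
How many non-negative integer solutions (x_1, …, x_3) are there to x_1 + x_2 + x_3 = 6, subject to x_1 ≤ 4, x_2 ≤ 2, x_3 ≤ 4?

By stars and bars, unrestricted non-negative solutions to x_1+…+x_3 = 6 number C(6+2,2) = 28.
Subtract solutions that violate a single cap (substitute x_i' = x_i − (cap_i+1)): x_1 ≥ 5 gives C(3,2) = 3; x_2 ≥ 3 gives C(5,2) = 10; x_3 ≥ 5 gives C(3,2) = 3. Together 16.
No two caps can be exceeded simultaneously, so the pair terms are all 0.
By inclusion–exclusion the count is 28 − 16 + 0 = 12.

12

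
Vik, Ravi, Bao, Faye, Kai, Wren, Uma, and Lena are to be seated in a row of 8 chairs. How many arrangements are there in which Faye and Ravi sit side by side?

Place the 6 others and the Faye-Ravi pair as 7 objects in a line; the pair has 2 internal arrangements.
That gives 2 × 7! = 2 × 5040 = 10080.

10080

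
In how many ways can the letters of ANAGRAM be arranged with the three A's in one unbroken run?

120

Treat the 3 copies of A as a single block. The multiset to arrange is then {AAA, G, M, N, R}, 5 items in all.
All 5 items are distinct, so there are (5)! = 120 arrangements.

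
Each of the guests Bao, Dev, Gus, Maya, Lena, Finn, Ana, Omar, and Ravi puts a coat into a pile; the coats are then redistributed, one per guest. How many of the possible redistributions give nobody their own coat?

133496

This is the derangement count D_9: permutations of 9 items with no fixed point.
By inclusion–exclusion this is Σ_{j=0}^{9} (−1)^j C(9,j)·(9−j)!.
Computing: 362880 − 362880 + 181440 − 60480 + 15120 − 3024 + 504 − 72 + 9 − 1 = 133496.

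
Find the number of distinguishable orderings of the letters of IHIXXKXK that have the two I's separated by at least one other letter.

Total arrangements of IHIXXKXK: 8!/(3!·2!·2!) = 1680.
Arrangements with the I's together: treat II as one letter, giving (7)!/(3!·2!) = 420.
Subtracting, 1680 − 420 = 1260 arrangements keep the I's apart.

1260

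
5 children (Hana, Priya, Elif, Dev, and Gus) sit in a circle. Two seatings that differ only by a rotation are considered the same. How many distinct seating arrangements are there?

24

Around a circle, 5 distinct people have 5!/5 = (4)! = 24 rotationally distinct seatings.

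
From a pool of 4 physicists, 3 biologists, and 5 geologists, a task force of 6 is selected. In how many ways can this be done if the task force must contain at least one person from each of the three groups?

Total 6-person selections from all 12: C(12,6) = 924.
Selections missing a whole group: no physicists → C(8,6) = 28; no biologists → C(9,6) = 84; no geologists → C(7,6) = 7.
Add back selections omitting two groups (i.e. drawn from a single group): C(4,6) + C(3,6) + C(5,6) = 0.
By inclusion–exclusion: 924 − 119 + 0 = 805.

805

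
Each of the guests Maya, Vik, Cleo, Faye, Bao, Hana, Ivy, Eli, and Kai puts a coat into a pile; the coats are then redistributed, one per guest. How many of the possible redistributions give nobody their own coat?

133496

Count assignments avoiding every fixed point. For any j of the 9 guests fixed to their own coat, the other 9−j can be arranged in (9−j)! ways.
By inclusion–exclusion this is Σ_{j=0}^{9} (−1)^j C(9,j)·(9−j)!.
Computing: 362880 − 362880 + 181440 − 60480 + 15120 − 3024 + 504 − 72 + 9 − 1 = 133496.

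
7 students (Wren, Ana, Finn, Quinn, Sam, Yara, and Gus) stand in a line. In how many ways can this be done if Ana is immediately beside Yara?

1440

Glue Ana and Yara into one block (2 internal orders), leaving 6 units to arrange in a row.
So the count is 2·(6)! = 1440.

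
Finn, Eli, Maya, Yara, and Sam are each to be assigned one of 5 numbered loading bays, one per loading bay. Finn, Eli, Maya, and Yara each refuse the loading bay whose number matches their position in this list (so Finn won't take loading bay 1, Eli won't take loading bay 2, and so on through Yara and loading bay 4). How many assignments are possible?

53

Let Aᵢ (for 1 ≤ i ≤ 4) be the placements that put person i in their forbidden loading bay. Any j of these fix j positions, leaving (5−j)! ways to fill the rest, and there are C(4,j) ways to pick which j.
By inclusion–exclusion, the number of valid placements is Σ_{j=0}^{4} (−1)^j C(4,j)·(5−j)!.
Computing: 120 − 96 + 36 − 8 + 1 = 53.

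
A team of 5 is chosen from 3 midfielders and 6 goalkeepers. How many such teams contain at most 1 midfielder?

Split by how many midfielders are chosen (0 through 1).
Sum: C(3,0)·C(6,5) + C(3,1)·C(6,4) = 6 + 45 = 51.

51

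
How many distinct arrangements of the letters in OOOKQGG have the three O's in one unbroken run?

60

Treat the 3 copies of O as a single block. The multiset to arrange is then {OOO, G, G, K, Q}, 5 items in all.
That gives (5)!/(2!) = 60 arrangements.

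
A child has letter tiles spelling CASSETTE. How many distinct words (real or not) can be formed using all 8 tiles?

5040

CASSETTE has 8 letters with E appearing twice, S appearing twice, and T appearing twice.
The number of distinct arrangements is 8!/(2!·2!·2!) = 40320/8 = 5040.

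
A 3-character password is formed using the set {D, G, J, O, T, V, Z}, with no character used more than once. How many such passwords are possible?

Choose and order 3 of the 7 symbols: the first character has 7 options, the next 6, then 5.
7 × 6 × 5 = 210.

210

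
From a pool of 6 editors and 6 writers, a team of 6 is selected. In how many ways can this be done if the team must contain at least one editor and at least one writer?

Total 6-person selections from all 12: C(12,6) = 924.
Subtract selections that omit an entire group: no editors → C(6,6) = 1; no writers → C(6,6) = 1.
Both groups omitted at once is impossible, so 924 − 2 = 922.

922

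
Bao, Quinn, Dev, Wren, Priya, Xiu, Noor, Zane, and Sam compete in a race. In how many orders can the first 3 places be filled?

This is an ordered selection of 3 from 9: P(9,3).
That gives 9 × 8 × 7 = 504.

504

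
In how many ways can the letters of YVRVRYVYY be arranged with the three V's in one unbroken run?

105

Treat the 3 copies of V as a single block. The multiset to arrange is then {VVV, R, R, Y, Y, Y, Y}, 7 items in all.
That gives (7)!/(4!·2!) = 105 arrangements.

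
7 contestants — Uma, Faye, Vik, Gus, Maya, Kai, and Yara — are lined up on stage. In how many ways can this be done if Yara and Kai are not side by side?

3600

Of the 7! = 5040 arrangements, those with Yara and Kai adjacent number 2 × 6! = 1440 (treat the pair as a block with 2 internal orders).
Complementary counting: 5040 − 1440 = 3600.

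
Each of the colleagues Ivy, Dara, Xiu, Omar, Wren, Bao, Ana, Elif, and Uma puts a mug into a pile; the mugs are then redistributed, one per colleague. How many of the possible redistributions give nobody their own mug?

133496

This is the derangement count D_9: permutations of 9 items with no fixed point.
By inclusion–exclusion this is Σ_{j=0}^{9} (−1)^j C(9,j)·(9−j)!.
Computing: 362880 − 362880 + 181440 − 60480 + 15120 − 3024 + 504 − 72 + 9 − 1 = 133496.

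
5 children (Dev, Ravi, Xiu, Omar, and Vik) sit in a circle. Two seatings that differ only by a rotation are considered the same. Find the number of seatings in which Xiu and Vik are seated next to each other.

Treat {Xiu, Vik} as one unit (2 internal orders) and seat the resulting 4 units around the table: (3)! circular arrangements.
So 2 × (3)! = 2 × 6 = 12.

12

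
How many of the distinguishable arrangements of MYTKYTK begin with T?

180

Fix T in the first position and arrange the remaining 6 letters.
Those 6 letters have K appearing twice and Y appearing twice, giving (6)!/(2!·2!) = 180.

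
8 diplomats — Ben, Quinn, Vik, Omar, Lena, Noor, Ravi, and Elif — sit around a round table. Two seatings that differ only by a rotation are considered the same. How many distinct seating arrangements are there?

Seat Ben anywhere (absorbing the rotational symmetry), then permute the other 7: (7)! = 5040.

5040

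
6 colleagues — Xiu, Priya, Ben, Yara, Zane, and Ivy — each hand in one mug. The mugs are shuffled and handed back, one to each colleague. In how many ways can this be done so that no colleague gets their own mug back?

This is the derangement count D_6: permutations of 6 items with no fixed point.
By inclusion–exclusion this is Σ_{j=0}^{6} (−1)^j C(6,j)·(6−j)!.
Computing: 720 − 720 + 360 − 120 + 30 − 6 + 1 = 265.

265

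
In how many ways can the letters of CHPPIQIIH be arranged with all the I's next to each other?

Treat the 3 copies of I as a single block. The multiset to arrange is then {III, C, H, H, P, P, Q}, 7 items in all.
That gives (7)!/(2!·2!) = 1260 arrangements.

1260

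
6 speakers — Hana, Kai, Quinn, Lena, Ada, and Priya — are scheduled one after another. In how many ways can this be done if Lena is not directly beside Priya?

480

Of the 6! = 720 arrangements, those with Lena and Priya adjacent number 2 × 5! = 240 (treat the pair as a block with 2 internal orders).
So 720 − 240 = 480 arrangements keep them apart.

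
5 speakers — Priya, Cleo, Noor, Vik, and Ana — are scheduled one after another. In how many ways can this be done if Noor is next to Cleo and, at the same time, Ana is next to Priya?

Treat {Noor,Cleo} as one block (2 orders) and {Ana,Priya} as another (2 orders).
That leaves 3 units to arrange: 2 × 2 × 3! = 4 × 6 = 24.

24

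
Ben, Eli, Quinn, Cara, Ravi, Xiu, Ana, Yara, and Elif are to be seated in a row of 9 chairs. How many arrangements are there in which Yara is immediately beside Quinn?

Glue Yara and Quinn into one block (2 internal orders), leaving 8 units to arrange in a row.
So the count is 2·(8)! = 80640.

80640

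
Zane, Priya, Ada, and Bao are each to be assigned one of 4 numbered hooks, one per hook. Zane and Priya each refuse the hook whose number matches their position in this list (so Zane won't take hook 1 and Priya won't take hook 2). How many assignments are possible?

Let Aᵢ (for i ∈ {1, 2}) be the placements that put person i in their forbidden hook. Any j of these fix j positions, leaving (4−j)! ways to fill the rest, and there are C(2,j) ways to pick which j.
By inclusion–exclusion, the number of valid placements is Σ_{j=0}^{2} (−1)^j C(2,j)·(4−j)!.
Computing: 24 − 12 + 2 = 14.

14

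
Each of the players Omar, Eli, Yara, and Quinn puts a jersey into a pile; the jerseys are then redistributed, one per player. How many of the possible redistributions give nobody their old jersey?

9

This is the derangement count D_4: permutations of 4 items with no fixed point.
By inclusion–exclusion this is Σ_{j=0}^{4} (−1)^j C(4,j)·(4−j)!.
Computing: 24 − 24 + 12 − 4 + 1 = 9.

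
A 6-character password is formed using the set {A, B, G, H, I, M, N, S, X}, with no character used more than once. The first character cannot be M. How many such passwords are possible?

The first character has 9−1 = 8 choices (anything except M).
The remaining 5 characters are filled from the other 8 symbols without repetition: 8 × 7 × 6 × 5 × 4 = 6720.
Total: 8 × 6720 = 53760.

53760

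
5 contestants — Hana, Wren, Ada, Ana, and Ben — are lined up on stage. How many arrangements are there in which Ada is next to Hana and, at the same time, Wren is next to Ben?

24

Treat {Ada,Hana} as one block (2 orders) and {Wren,Ben} as another (2 orders).
That leaves 3 units to arrange: 2 × 2 × 3! = 4 × 6 = 24.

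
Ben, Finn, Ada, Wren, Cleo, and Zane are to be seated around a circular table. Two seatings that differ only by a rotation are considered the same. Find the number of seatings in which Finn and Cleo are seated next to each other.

48

Glue Finn and Cleo into a block (2 internal orders). Seating 5 units around a circle gives (4)! arrangements.
So 2 × (4)! = 2 × 24 = 48.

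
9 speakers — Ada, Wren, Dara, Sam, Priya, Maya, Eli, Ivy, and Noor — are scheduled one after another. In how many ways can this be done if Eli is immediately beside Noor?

80640

Place the 7 others and the Eli-Noor pair as 8 objects in a line; the pair has 2 internal arrangements.
That gives 2 × 8! = 2 × 40320 = 80640.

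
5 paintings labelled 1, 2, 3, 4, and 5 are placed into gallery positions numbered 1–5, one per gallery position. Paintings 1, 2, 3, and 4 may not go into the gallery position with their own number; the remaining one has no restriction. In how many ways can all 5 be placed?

Let Aᵢ (for 1 ≤ i ≤ 4) be the placements that put painting i in its forbidden gallery position. Any j of these fix j positions, leaving (5−j)! ways to fill the rest, and there are C(4,j) ways to pick which j.
By inclusion–exclusion, the number of valid placements is Σ_{j=0}^{4} (−1)^j C(4,j)·(5−j)!.
Computing: 120 − 96 + 36 − 8 + 1 = 53.

53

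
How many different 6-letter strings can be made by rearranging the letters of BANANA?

60

The 6 letters of BANANA have repeats: A appearing 3 times and N appearing twice.
Dividing 6! = 720 by 3!·2! = 12 for the repeated letters gives 60.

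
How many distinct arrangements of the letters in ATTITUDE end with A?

Fix A in the last position and arrange the remaining 7 letters.
Those 7 letters have T appearing 3 times, giving (7)!/(3!) = 840.

840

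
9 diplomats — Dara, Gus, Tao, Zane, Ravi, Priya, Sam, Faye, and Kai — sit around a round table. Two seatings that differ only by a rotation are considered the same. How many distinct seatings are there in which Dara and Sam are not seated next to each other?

All circular seatings of 9 people number (8)! = 40320.
Those with Dara next to Sam: fuse the pair into one unit and seat 8 units around a circle — 2·(7)! = 10080.
Subtracting, 40320 − 10080 = 30240.

30240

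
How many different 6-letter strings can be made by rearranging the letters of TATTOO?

The 6 letters of TATTOO have repeats: O appearing twice and T appearing 3 times.
The number of distinct arrangements is 6!/(3!·2!) = 720/12 = 60.

60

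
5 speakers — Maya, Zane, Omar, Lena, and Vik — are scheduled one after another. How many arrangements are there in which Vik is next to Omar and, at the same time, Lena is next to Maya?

Treat {Vik,Omar} as one block (2 orders) and {Lena,Maya} as another (2 orders).
That leaves 3 units to arrange: 2 × 2 × 3! = 4 × 6 = 24.

24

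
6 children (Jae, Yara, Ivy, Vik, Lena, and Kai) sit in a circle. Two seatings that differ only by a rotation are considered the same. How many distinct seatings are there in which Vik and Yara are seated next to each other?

48

Glue Vik and Yara into a block (2 internal orders). Seating 5 units around a circle gives (4)! arrangements.
So 2 × (4)! = 2 × 24 = 48.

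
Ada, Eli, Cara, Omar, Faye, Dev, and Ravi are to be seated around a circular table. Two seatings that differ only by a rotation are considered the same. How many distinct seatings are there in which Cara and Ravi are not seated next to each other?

480

All circular seatings of 7 people number (6)! = 720.
Seatings with Cara beside Ravi: treat them as a block with 2 internal orders, giving 2 × (5)! = 240.
Subtracting, 720 − 240 = 480.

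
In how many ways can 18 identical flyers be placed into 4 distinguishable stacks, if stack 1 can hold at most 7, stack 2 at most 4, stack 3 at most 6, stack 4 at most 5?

35

By stars and bars, unrestricted non-negative solutions to x_1+…+x_4 = 18 number C(18+3,3) = 1330.
Subtract solutions that violate a single cap (substitute x_i' = x_i − (cap_i+1)): x_1 ≥ 8 gives C(13,3) = 286; x_2 ≥ 5 gives C(16,3) = 560; x_3 ≥ 7 gives C(14,3) = 364; x_4 ≥ 6 gives C(15,3) = 455. Together 1665.
Add back pairs where two caps are both exceeded: 56 + 20 + 35 + 84 + 120 + 56 = 371.
Subtract triples: 0 + 0 + 0 + 1 = 1.
By inclusion–exclusion the count is 1330 − 1665 + 371 − 1 = 35.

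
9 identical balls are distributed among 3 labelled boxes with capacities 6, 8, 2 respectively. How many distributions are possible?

By stars and bars, unrestricted non-negative solutions to x_1+…+x_3 = 9 number C(9+2,2) = 55.
Subtract solutions that violate a single cap (substitute x_i' = x_i − (cap_i+1)): x_1 ≥ 7 gives C(4,2) = 6; x_2 ≥ 9 gives C(2,2) = 1; x_3 ≥ 3 gives C(8,2) = 28. Together 35.
No two caps can be exceeded simultaneously, so the pair terms are all 0.
By inclusion–exclusion the count is 55 − 35 + 0 = 20.

20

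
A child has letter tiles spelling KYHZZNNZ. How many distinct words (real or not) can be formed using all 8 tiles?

KYHZZNNZ has 8 letters with N appearing twice and Z appearing 3 times.
Dividing 8! = 40320 by 3!·2! = 12 for the repeated letters gives 3360.

3360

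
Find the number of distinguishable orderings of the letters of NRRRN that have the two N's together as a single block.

4

Treat the 2 copies of N as a single block. The multiset to arrange is then {NN, R, R, R}, 4 items in all.
That gives (4)!/(3!) = 4 arrangements.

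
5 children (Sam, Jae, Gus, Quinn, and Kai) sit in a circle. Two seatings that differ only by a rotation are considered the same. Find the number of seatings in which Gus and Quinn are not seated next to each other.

Without the restriction there are (4)! = 24 seatings.
Those with Gus next to Quinn: fuse the pair into one unit and seat 4 units around a circle — 2·(3)! = 12.
Subtracting, 24 − 12 = 12.

12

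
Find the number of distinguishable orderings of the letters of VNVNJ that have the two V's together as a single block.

12

Treat the 2 copies of V as a single block. The multiset to arrange is then {VV, J, N, N}, 4 items in all.
That gives (4)!/(2!) = 12 arrangements.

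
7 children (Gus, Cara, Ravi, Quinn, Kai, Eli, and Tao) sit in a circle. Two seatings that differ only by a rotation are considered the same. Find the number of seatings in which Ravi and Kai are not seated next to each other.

All circular seatings of 7 people number (6)! = 720.
Seatings with Ravi beside Kai: treat them as a block with 2 internal orders, giving 2 × (5)! = 240.
Subtracting, 720 − 240 = 480.

480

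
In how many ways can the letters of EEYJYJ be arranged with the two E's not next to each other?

Total arrangements of EEYJYJ: 6!/(2!·2!·2!) = 90.
Arrangements with the E's together: treat EE as one letter, giving (5)!/(2!·2!) = 30.
Hence 90 − 30 = 60.

60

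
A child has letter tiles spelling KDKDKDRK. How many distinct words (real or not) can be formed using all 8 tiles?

Letter multiplicities in KDKDKDRK: D×3, K×4, R×1.
So there are 8! / (4!·3!) = 280 distinguishable arrangements.

280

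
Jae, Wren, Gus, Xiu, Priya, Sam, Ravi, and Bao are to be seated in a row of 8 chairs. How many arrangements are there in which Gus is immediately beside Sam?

Treat {Gus, Sam} as a single unit. There are 7 units to order, and the pair itself can be ordered 2 ways.
That gives 2 × 7! = 2 × 5040 = 10080.

10080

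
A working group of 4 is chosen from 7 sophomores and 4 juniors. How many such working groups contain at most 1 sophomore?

29

Split by how many sophomores are chosen (0 through 1).
Sum: C(7,0)·C(4,4) + C(7,1)·C(4,3) = 1 + 28 = 29.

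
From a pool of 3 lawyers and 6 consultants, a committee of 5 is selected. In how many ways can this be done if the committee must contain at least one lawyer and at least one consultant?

With no constraint there are C(9,5) = 126 possible selections.
Subtract selections that omit an entire group: no lawyers → C(6,5) = 6; no consultants → C(3,5) = 0.
Both groups omitted at once is impossible, so 126 − 6 = 120.

120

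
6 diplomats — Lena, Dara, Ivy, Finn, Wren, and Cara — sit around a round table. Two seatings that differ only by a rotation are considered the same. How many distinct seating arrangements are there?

120

Seat Lena anywhere (absorbing the rotational symmetry), then permute the other 5: (5)! = 120.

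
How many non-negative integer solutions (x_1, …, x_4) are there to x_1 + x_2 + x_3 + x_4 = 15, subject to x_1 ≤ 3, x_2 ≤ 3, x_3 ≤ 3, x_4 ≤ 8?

10

Ignoring the caps, the number of non-negative solutions to x_1+…+x_4 = 15 is C(18,3) = 816.
Subtract solutions that violate a single cap (substitute x_i' = x_i − (cap_i+1)): x_1 ≥ 4 gives C(14,3) = 364; x_2 ≥ 4 gives C(14,3) = 364; x_3 ≥ 4 gives C(14,3) = 364; x_4 ≥ 9 gives C(9,3) = 84. Together 1176.
Add back pairs where two caps are both exceeded: 120 + 120 + 10 + 120 + 10 + 10 = 390.
Subtract triples: 20 + 0 + 0 + 0 = 20.
By inclusion–exclusion the count is 816 − 1176 + 390 − 20 = 10.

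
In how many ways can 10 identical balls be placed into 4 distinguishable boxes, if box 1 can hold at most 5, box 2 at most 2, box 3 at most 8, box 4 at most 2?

50

Without the upper bounds there are C(13,3) = 286 ways to split 10 among 4 boxes.
Subtract solutions that violate a single cap (substitute x_i' = x_i − (cap_i+1)): x_1 ≥ 6 gives C(7,3) = 35; x_2 ≥ 3 gives C(10,3) = 120; x_3 ≥ 9 gives C(4,3) = 4; x_4 ≥ 3 gives C(10,3) = 120. Together 279.
Add back pairs where two caps are both exceeded: 4 + 0 + 4 + 0 + 35 + 0 = 43.
By inclusion–exclusion the count is 286 − 279 + 43 = 50.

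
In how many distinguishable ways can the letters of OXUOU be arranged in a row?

The 5 letters of OXUOU have repeats: O appearing twice and U appearing twice.
So there are 5! / (2!·2!) = 30 distinguishable arrangements.

30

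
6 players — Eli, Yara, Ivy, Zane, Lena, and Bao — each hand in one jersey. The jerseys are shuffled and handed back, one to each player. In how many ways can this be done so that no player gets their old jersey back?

Count assignments avoiding every fixed point. For any j of the 6 players fixed to their old jersey, the other 6−j can be arranged in (6−j)! ways.
By inclusion–exclusion this is Σ_{j=0}^{6} (−1)^j C(6,j)·(6−j)!.
Computing: 720 − 720 + 360 − 120 + 30 − 6 + 1 = 265.

265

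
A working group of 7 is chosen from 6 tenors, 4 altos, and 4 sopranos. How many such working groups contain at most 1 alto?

960

Split by how many altos are chosen (0 through 1).
Sum: C(4,0)·C(10,7) + C(4,1)·C(10,6) = 120 + 840 = 960.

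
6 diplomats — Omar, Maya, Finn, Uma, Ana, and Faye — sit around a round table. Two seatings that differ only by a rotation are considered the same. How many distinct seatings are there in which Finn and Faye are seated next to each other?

Glue Finn and Faye into a block (2 internal orders). Seating 5 units around a circle gives (4)! arrangements.
So 2 × (4)! = 2 × 24 = 48.

48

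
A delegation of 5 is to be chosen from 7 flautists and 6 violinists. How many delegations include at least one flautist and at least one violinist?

1260

With no constraint there are C(13,5) = 1287 possible selections.
Subtract selections that omit an entire group: no flautists → C(6,5) = 6; no violinists → C(7,5) = 21.
Both groups omitted at once is impossible, so 1287 − 27 = 1260.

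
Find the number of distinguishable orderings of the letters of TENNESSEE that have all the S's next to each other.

Treat the 2 copies of S as a single block. The multiset to arrange is then {SS, E, E, E, E, N, N, T}, 8 items in all.
That gives (8)!/(4!·2!) = 840 arrangements.

840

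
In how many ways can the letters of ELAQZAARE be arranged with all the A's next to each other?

Treat the 3 copies of A as a single block. The multiset to arrange is then {AAA, E, E, L, Q, R, Z}, 7 items in all.
That gives (7)!/(2!) = 2520 arrangements.

2520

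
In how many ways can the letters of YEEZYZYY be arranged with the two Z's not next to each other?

315

There are 8!/(4!·2!·2!) = 420 arrangements of YEEZYZYY in total.
Arrangements with the Z's together: treat ZZ as one letter, giving (7)!/(4!·2!) = 105.
Subtracting, 420 − 105 = 315 arrangements keep the Z's apart.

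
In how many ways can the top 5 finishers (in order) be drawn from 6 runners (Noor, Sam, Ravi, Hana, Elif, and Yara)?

720

This is an ordered selection of 5 from 6: P(6,5).
That gives 6 × 5 × 4 × 3 × 2 = 720.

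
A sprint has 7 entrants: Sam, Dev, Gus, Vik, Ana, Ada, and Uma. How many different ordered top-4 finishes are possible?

There are 7 choices for 1st place, 6 for 2nd, and so on down to 4 for position 4.
That gives 7 × 6 × 5 × 4 = 840.

840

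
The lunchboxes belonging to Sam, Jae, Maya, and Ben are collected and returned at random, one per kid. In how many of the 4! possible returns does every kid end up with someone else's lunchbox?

9

This is the derangement count D_4: permutations of 4 items with no fixed point.
By inclusion–exclusion this is Σ_{j=0}^{4} (−1)^j C(4,j)·(4−j)!.
Computing: 24 − 24 + 12 − 4 + 1 = 9.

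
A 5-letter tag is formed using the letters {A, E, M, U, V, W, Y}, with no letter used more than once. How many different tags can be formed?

With no repetition, fill the 5 letters in order: 7 choices, then 6, down to 3.
That product is 7 × 6 × 5 × 4 × 3 = 2520.

2520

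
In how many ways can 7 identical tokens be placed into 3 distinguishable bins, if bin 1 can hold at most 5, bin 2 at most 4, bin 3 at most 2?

12

Without the upper bounds there are C(9,2) = 36 ways to split 7 among 3 bins.
Subtract solutions that violate a single cap (substitute x_i' = x_i − (cap_i+1)): x_1 ≥ 6 gives C(3,2) = 3; x_2 ≥ 5 gives C(4,2) = 6; x_3 ≥ 3 gives C(6,2) = 15. Together 24.
No two caps can be exceeded simultaneously, so the pair terms are all 0.
By inclusion–exclusion the count is 36 − 24 + 0 = 12.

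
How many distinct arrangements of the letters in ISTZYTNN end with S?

With the last slot taken by S, it remains to arrange the other 7 letters (ITZYTNN).
Those 7 letters have N appearing twice and T appearing twice, giving (7)!/(2!·2!) = 1260.

1260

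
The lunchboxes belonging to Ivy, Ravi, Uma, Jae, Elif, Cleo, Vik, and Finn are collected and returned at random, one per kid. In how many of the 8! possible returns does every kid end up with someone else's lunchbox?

14833

This is the derangement count D_8: permutations of 8 items with no fixed point.
By inclusion–exclusion this is Σ_{j=0}^{8} (−1)^j C(8,j)·(8−j)!.
Computing: 40320 − 40320 + 20160 − 6720 + 1680 − 336 + 56 − 8 + 1 = 14833.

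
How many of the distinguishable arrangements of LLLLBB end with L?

With the last slot taken by L, it remains to arrange the other 5 letters (LLLBB).
Those 5 letters have B appearing twice and L appearing 3 times, giving (5)!/(3!·2!) = 10.

10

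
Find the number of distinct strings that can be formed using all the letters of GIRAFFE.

2520

The 7 letters of GIRAFFE have repeats: F appearing twice.
So there are 7! / (2!) = 2520 distinguishable arrangements.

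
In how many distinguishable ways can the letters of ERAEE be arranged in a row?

20

ERAEE has 5 letters with E appearing 3 times.
The number of distinct arrangements is 5!/(3!) = 120/6 = 20.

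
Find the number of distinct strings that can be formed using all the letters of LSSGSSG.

Letter multiplicities in LSSGSSG: G×2, L×1, S×4.
So there are 7! / (4!·2!) = 105 distinguishable arrangements.

105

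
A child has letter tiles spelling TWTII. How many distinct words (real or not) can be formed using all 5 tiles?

The 5 letters of TWTII have repeats: I appearing twice and T appearing twice.
Dividing 5! = 120 by 2!·2! = 4 for the repeated letters gives 30.

30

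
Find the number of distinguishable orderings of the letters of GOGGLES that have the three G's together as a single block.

120

Treat the 3 copies of G as a single block. The multiset to arrange is then {GGG, E, L, O, S}, 5 items in all.
All 5 items are distinct, so there are (5)! = 120 arrangements.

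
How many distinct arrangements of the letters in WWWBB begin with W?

With the first slot taken by W, it remains to arrange the other 4 letters (WWBB).
Those 4 letters have B appearing twice and W appearing twice, giving (4)!/(2!·2!) = 6.

6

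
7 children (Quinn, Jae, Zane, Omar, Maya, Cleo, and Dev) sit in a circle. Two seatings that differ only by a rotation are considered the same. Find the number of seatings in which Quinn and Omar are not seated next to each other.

480

Without the restriction there are (6)! = 720 seatings.
Seatings with Quinn beside Omar: treat them as a block with 2 internal orders, giving 2 × (5)! = 240.
Subtracting, 720 − 240 = 480.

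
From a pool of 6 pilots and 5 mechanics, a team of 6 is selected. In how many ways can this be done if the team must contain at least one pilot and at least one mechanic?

Total 6-person selections from all 11: C(11,6) = 462.
Selections missing a whole group: no pilots → C(5,6) = 0; no mechanics → C(6,6) = 1.
Both groups omitted at once is impossible, so 462 − 1 = 461.

461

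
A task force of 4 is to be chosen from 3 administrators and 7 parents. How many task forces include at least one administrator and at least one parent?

175

Unrestricted: C(10,4) = 210 ways to pick any 4 of the 10.
Selections missing a whole group: no administrators → C(7,4) = 35; no parents → C(3,4) = 0.
Both groups omitted at once is impossible, so 210 − 35 = 175.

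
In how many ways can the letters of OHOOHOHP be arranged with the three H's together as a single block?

Treat the 3 copies of H as a single block. The multiset to arrange is then {HHH, O, O, O, O, P}, 6 items in all.
That gives (6)!/(4!) = 30 arrangements.

30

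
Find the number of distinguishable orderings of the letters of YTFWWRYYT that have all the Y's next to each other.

1260

Treat the 3 copies of Y as a single block. The multiset to arrange is then {YYY, F, R, T, T, W, W}, 7 items in all.
That gives (7)!/(2!·2!) = 1260 arrangements.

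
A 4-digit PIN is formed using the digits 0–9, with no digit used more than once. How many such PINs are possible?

5040

With no repetition, fill the 4 digits in order: 10 choices, then 9, down to 7.
That product is 10 × 9 × 8 × 7 = 5040.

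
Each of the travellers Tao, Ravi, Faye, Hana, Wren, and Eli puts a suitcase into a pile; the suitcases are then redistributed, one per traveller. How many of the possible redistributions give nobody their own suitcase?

265

This is the derangement count D_6: permutations of 6 items with no fixed point.
By inclusion–exclusion this is Σ_{j=0}^{6} (−1)^j C(6,j)·(6−j)!.
Computing: 720 − 720 + 360 − 120 + 30 − 6 + 1 = 265.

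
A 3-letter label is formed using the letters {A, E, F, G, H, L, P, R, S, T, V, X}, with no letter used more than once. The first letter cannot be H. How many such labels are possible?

1210

The first letter has 12−1 = 11 choices (anything except H).
The remaining 2 letters are filled from the other 11 symbols without repetition: 11 × 10 = 110.
Total: 11 × 110 = 1210.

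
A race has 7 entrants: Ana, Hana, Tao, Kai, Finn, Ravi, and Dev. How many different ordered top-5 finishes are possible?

2520

There are 7 choices for 1st place, 6 for 2nd, and so on down to 3 for position 5.
That gives 7 × 6 × 5 × 4 × 3 = 2520.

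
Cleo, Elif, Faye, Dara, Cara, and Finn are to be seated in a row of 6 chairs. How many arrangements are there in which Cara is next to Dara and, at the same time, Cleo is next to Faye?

96

Treat {Cara,Dara} as one block (2 orders) and {Cleo,Faye} as another (2 orders).
That leaves 4 units to arrange: 2 × 2 × 4! = 4 × 24 = 96.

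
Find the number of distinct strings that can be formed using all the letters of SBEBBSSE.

560

The 8 letters of SBEBBSSE have repeats: B appearing 3 times, E appearing twice, and S appearing 3 times.
The number of distinct arrangements is 8!/(3!·3!·2!) = 40320/72 = 560.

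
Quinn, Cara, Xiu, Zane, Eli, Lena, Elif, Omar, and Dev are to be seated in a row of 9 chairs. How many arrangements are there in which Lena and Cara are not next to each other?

282240

Of the 9! = 362880 arrangements, those with Lena and Cara adjacent number 2 × 8! = 80640 (treat the pair as a block with 2 internal orders).
Complementary counting: 362880 − 80640 = 282240.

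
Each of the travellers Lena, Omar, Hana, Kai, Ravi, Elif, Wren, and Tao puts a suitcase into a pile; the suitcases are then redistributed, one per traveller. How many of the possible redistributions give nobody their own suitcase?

Let Aᵢ be the assignments in which traveller i gets their own suitcase. We want the size of the complement of A₁∪…∪A_8.
By inclusion–exclusion this is Σ_{j=0}^{8} (−1)^j C(8,j)·(8−j)!.
Computing: 40320 − 40320 + 20160 − 6720 + 1680 − 336 + 56 − 8 + 1 = 14833.

14833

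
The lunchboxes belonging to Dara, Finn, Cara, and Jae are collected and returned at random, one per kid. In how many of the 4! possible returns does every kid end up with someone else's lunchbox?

9

Let Aᵢ be the assignments in which kid i gets their own lunchbox. We want the size of the complement of A₁∪…∪A_4.
By inclusion–exclusion this is Σ_{j=0}^{4} (−1)^j C(4,j)·(4−j)!.
Computing: 24 − 24 + 12 − 4 + 1 = 9.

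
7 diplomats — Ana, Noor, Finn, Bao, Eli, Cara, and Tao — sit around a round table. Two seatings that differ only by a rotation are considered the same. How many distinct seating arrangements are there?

720

Fix one person's seat to break rotational symmetry; the remaining 6 people can be arranged in (6)! = 720 ways.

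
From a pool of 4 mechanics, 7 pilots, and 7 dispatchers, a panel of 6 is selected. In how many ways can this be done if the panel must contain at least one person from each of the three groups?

With no constraint there are C(18,6) = 18564 possible selections.
Subtract selections that omit an entire group: no mechanics → C(14,6) = 3003; no pilots → C(11,6) = 462; no dispatchers → C(11,6) = 462.
Add back selections omitting two groups (i.e. drawn from a single group): C(4,6) + C(7,6) + C(7,6) = 14.
By inclusion–exclusion: 18564 − 3927 + 14 = 14651.

14651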